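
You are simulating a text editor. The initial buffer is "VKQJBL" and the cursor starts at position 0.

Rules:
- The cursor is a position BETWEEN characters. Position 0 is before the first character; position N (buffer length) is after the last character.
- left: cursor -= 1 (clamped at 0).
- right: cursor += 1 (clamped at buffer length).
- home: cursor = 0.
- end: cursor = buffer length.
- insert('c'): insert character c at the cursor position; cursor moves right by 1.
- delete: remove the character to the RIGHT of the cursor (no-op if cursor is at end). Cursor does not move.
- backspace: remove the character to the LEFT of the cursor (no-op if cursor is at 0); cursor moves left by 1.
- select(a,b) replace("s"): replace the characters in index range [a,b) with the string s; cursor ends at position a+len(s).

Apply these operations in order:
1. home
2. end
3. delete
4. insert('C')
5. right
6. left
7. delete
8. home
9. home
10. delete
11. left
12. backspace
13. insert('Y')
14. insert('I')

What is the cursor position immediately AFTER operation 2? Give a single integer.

After op 1 (home): buf='VKQJBL' cursor=0
After op 2 (end): buf='VKQJBL' cursor=6

Answer: 6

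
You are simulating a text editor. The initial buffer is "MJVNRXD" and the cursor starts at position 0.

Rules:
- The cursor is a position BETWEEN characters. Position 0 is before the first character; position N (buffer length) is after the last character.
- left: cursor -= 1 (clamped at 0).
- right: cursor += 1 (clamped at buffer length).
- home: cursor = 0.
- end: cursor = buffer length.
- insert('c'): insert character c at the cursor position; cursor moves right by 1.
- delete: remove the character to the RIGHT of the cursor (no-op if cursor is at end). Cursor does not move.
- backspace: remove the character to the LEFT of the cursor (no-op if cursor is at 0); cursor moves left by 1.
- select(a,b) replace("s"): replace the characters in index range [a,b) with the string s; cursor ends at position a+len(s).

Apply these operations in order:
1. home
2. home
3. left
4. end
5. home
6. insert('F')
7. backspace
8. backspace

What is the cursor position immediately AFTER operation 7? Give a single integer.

Answer: 0

Derivation:
After op 1 (home): buf='MJVNRXD' cursor=0
After op 2 (home): buf='MJVNRXD' cursor=0
After op 3 (left): buf='MJVNRXD' cursor=0
After op 4 (end): buf='MJVNRXD' cursor=7
After op 5 (home): buf='MJVNRXD' cursor=0
After op 6 (insert('F')): buf='FMJVNRXD' cursor=1
After op 7 (backspace): buf='MJVNRXD' cursor=0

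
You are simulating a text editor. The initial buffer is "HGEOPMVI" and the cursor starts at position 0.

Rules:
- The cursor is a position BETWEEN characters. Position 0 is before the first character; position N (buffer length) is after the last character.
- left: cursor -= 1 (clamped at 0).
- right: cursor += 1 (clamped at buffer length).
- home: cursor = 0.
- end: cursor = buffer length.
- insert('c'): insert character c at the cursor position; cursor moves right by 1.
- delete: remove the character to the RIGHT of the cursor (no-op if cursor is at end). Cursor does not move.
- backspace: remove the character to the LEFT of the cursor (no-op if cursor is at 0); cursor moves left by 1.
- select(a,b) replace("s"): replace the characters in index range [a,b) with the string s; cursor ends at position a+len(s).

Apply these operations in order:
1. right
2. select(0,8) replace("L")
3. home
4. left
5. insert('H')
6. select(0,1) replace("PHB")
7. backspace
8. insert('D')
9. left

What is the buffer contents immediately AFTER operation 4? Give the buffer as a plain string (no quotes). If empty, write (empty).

After op 1 (right): buf='HGEOPMVI' cursor=1
After op 2 (select(0,8) replace("L")): buf='L' cursor=1
After op 3 (home): buf='L' cursor=0
After op 4 (left): buf='L' cursor=0

Answer: L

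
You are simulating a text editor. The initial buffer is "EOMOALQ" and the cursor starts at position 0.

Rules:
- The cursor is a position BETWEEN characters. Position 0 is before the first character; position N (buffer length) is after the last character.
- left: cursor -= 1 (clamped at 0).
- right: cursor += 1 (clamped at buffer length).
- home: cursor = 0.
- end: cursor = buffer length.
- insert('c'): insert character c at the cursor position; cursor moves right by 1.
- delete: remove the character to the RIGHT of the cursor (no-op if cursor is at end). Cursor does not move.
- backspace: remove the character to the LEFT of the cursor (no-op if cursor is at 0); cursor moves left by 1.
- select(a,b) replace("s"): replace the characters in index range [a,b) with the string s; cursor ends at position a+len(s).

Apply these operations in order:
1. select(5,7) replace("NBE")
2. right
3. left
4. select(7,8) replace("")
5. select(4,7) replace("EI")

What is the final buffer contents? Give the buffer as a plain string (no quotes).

After op 1 (select(5,7) replace("NBE")): buf='EOMOANBE' cursor=8
After op 2 (right): buf='EOMOANBE' cursor=8
After op 3 (left): buf='EOMOANBE' cursor=7
After op 4 (select(7,8) replace("")): buf='EOMOANB' cursor=7
After op 5 (select(4,7) replace("EI")): buf='EOMOEI' cursor=6

Answer: EOMOEI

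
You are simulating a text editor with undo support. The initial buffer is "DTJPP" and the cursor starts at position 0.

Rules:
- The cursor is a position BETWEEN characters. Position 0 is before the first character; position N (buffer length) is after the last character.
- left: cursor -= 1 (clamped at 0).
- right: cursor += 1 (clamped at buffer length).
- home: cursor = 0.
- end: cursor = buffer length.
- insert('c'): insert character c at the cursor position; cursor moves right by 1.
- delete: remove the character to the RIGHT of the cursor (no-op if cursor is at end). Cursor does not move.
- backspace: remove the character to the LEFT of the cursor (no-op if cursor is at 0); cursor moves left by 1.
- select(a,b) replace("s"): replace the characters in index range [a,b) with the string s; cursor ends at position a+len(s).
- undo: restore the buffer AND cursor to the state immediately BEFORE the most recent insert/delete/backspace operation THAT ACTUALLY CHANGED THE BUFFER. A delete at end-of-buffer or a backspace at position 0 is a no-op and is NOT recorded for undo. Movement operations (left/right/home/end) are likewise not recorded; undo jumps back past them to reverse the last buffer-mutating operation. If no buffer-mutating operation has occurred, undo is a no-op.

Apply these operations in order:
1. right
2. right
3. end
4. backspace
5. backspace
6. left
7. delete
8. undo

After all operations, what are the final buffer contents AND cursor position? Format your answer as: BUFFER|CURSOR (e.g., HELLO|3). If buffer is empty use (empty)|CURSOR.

After op 1 (right): buf='DTJPP' cursor=1
After op 2 (right): buf='DTJPP' cursor=2
After op 3 (end): buf='DTJPP' cursor=5
After op 4 (backspace): buf='DTJP' cursor=4
After op 5 (backspace): buf='DTJ' cursor=3
After op 6 (left): buf='DTJ' cursor=2
After op 7 (delete): buf='DT' cursor=2
After op 8 (undo): buf='DTJ' cursor=2

Answer: DTJ|2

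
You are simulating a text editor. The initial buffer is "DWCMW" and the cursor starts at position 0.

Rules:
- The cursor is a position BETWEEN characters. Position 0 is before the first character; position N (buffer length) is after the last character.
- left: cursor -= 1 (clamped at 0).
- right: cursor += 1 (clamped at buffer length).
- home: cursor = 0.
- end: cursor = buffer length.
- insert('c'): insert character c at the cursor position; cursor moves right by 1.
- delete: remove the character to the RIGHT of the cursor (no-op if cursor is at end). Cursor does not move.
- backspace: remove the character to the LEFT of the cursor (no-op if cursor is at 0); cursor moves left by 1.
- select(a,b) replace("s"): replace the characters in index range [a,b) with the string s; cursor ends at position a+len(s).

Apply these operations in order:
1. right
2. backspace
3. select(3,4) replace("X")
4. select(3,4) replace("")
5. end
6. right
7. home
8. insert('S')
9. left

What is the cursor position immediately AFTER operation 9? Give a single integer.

Answer: 0

Derivation:
After op 1 (right): buf='DWCMW' cursor=1
After op 2 (backspace): buf='WCMW' cursor=0
After op 3 (select(3,4) replace("X")): buf='WCMX' cursor=4
After op 4 (select(3,4) replace("")): buf='WCM' cursor=3
After op 5 (end): buf='WCM' cursor=3
After op 6 (right): buf='WCM' cursor=3
After op 7 (home): buf='WCM' cursor=0
After op 8 (insert('S')): buf='SWCM' cursor=1
After op 9 (left): buf='SWCM' cursor=0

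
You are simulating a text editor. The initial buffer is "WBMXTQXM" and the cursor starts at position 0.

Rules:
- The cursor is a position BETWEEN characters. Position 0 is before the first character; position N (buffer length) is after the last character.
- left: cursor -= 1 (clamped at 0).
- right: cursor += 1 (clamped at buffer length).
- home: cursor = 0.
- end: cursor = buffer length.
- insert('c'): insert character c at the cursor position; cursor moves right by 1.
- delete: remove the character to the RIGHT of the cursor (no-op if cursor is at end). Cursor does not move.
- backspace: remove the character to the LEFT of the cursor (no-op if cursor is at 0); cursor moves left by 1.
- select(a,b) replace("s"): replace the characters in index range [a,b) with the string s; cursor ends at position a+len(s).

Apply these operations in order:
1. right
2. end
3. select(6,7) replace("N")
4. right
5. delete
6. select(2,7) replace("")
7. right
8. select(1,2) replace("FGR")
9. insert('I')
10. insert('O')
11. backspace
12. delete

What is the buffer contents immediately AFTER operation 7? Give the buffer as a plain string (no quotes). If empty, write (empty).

After op 1 (right): buf='WBMXTQXM' cursor=1
After op 2 (end): buf='WBMXTQXM' cursor=8
After op 3 (select(6,7) replace("N")): buf='WBMXTQNM' cursor=7
After op 4 (right): buf='WBMXTQNM' cursor=8
After op 5 (delete): buf='WBMXTQNM' cursor=8
After op 6 (select(2,7) replace("")): buf='WBM' cursor=2
After op 7 (right): buf='WBM' cursor=3

Answer: WBM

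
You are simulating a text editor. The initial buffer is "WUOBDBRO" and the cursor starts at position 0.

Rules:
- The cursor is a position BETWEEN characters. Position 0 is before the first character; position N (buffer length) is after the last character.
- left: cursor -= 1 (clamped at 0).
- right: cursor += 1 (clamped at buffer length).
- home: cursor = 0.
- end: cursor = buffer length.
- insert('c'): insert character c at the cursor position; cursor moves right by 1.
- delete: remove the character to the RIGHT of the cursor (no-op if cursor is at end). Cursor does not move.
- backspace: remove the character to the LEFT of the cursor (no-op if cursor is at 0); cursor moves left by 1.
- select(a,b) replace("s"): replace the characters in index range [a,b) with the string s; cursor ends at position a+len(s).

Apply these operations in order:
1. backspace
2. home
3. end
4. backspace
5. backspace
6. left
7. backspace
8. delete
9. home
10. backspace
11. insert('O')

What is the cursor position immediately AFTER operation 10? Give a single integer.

Answer: 0

Derivation:
After op 1 (backspace): buf='WUOBDBRO' cursor=0
After op 2 (home): buf='WUOBDBRO' cursor=0
After op 3 (end): buf='WUOBDBRO' cursor=8
After op 4 (backspace): buf='WUOBDBR' cursor=7
After op 5 (backspace): buf='WUOBDB' cursor=6
After op 6 (left): buf='WUOBDB' cursor=5
After op 7 (backspace): buf='WUOBB' cursor=4
After op 8 (delete): buf='WUOB' cursor=4
After op 9 (home): buf='WUOB' cursor=0
After op 10 (backspace): buf='WUOB' cursor=0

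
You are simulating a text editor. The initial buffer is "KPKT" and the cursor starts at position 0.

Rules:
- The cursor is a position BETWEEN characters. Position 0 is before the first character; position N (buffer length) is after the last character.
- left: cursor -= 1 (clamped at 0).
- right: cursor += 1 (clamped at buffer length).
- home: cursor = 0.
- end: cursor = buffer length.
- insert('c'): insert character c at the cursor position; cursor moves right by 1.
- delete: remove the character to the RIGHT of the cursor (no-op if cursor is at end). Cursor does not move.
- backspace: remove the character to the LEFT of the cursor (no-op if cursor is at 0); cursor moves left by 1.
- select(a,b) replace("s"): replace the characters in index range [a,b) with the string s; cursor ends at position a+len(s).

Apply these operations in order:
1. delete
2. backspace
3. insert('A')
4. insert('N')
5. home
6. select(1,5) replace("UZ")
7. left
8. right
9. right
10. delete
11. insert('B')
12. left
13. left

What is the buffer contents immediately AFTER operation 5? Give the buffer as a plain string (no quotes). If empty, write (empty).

Answer: ANPKT

Derivation:
After op 1 (delete): buf='PKT' cursor=0
After op 2 (backspace): buf='PKT' cursor=0
After op 3 (insert('A')): buf='APKT' cursor=1
After op 4 (insert('N')): buf='ANPKT' cursor=2
After op 5 (home): buf='ANPKT' cursor=0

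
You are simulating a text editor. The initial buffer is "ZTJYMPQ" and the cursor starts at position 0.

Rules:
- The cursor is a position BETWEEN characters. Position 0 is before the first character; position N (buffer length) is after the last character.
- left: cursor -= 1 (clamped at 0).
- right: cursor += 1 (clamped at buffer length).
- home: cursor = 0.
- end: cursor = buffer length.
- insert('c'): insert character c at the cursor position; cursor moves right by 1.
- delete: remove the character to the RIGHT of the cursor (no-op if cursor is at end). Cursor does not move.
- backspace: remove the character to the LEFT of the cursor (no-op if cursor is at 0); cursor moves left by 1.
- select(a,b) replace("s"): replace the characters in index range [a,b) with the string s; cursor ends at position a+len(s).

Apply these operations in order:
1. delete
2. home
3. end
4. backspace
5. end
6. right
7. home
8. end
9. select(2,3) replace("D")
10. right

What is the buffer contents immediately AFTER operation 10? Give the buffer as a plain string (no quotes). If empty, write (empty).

After op 1 (delete): buf='TJYMPQ' cursor=0
After op 2 (home): buf='TJYMPQ' cursor=0
After op 3 (end): buf='TJYMPQ' cursor=6
After op 4 (backspace): buf='TJYMP' cursor=5
After op 5 (end): buf='TJYMP' cursor=5
After op 6 (right): buf='TJYMP' cursor=5
After op 7 (home): buf='TJYMP' cursor=0
After op 8 (end): buf='TJYMP' cursor=5
After op 9 (select(2,3) replace("D")): buf='TJDMP' cursor=3
After op 10 (right): buf='TJDMP' cursor=4

Answer: TJDMP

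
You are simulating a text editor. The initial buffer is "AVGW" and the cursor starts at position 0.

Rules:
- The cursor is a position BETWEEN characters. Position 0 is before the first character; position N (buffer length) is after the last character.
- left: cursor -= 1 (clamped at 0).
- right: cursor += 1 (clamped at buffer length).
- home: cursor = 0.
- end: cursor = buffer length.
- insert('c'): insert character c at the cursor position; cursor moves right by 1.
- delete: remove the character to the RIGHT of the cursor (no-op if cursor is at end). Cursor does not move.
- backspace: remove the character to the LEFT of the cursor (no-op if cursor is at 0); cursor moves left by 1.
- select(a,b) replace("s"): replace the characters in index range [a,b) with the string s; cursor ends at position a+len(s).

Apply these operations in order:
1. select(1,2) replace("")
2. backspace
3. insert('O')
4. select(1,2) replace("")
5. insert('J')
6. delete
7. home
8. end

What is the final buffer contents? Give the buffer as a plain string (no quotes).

After op 1 (select(1,2) replace("")): buf='AGW' cursor=1
After op 2 (backspace): buf='GW' cursor=0
After op 3 (insert('O')): buf='OGW' cursor=1
After op 4 (select(1,2) replace("")): buf='OW' cursor=1
After op 5 (insert('J')): buf='OJW' cursor=2
After op 6 (delete): buf='OJ' cursor=2
After op 7 (home): buf='OJ' cursor=0
After op 8 (end): buf='OJ' cursor=2

Answer: OJ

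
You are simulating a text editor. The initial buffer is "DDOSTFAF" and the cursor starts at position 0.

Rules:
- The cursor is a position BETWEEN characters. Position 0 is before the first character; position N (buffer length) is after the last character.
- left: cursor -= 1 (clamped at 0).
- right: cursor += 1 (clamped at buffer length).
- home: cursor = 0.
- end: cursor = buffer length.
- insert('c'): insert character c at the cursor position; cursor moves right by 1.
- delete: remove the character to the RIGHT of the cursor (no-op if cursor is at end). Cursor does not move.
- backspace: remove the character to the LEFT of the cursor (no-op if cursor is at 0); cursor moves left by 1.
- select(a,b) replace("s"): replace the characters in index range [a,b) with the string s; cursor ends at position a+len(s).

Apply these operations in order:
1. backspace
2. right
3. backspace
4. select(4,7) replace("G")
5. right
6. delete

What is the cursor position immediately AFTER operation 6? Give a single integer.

After op 1 (backspace): buf='DDOSTFAF' cursor=0
After op 2 (right): buf='DDOSTFAF' cursor=1
After op 3 (backspace): buf='DOSTFAF' cursor=0
After op 4 (select(4,7) replace("G")): buf='DOSTG' cursor=5
After op 5 (right): buf='DOSTG' cursor=5
After op 6 (delete): buf='DOSTG' cursor=5

Answer: 5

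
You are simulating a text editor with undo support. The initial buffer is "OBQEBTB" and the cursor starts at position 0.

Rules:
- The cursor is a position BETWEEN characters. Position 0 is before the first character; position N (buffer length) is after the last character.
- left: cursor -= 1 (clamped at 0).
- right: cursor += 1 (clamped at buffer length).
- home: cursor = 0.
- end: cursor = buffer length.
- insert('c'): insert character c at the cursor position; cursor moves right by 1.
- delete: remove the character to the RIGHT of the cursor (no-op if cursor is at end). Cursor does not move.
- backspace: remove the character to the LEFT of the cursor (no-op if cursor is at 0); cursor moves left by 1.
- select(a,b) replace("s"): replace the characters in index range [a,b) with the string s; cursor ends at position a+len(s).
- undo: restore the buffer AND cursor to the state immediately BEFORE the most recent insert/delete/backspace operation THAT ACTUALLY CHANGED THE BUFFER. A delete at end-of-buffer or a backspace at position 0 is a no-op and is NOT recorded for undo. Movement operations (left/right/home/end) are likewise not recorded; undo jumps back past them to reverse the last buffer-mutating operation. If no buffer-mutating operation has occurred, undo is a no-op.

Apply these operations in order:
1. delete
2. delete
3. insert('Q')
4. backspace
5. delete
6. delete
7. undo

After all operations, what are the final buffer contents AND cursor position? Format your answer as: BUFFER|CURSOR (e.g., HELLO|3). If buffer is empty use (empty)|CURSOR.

After op 1 (delete): buf='BQEBTB' cursor=0
After op 2 (delete): buf='QEBTB' cursor=0
After op 3 (insert('Q')): buf='QQEBTB' cursor=1
After op 4 (backspace): buf='QEBTB' cursor=0
After op 5 (delete): buf='EBTB' cursor=0
After op 6 (delete): buf='BTB' cursor=0
After op 7 (undo): buf='EBTB' cursor=0

Answer: EBTB|0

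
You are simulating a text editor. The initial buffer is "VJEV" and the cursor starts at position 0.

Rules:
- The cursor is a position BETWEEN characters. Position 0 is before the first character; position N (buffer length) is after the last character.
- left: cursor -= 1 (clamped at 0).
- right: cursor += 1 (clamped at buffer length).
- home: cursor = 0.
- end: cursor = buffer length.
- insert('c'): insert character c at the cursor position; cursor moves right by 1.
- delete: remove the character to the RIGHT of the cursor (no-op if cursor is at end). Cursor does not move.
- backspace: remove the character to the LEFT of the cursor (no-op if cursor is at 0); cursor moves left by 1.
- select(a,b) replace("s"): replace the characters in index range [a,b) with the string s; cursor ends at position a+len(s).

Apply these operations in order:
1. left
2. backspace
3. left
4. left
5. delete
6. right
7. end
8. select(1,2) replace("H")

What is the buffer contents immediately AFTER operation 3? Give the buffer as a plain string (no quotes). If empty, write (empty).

After op 1 (left): buf='VJEV' cursor=0
After op 2 (backspace): buf='VJEV' cursor=0
After op 3 (left): buf='VJEV' cursor=0

Answer: VJEV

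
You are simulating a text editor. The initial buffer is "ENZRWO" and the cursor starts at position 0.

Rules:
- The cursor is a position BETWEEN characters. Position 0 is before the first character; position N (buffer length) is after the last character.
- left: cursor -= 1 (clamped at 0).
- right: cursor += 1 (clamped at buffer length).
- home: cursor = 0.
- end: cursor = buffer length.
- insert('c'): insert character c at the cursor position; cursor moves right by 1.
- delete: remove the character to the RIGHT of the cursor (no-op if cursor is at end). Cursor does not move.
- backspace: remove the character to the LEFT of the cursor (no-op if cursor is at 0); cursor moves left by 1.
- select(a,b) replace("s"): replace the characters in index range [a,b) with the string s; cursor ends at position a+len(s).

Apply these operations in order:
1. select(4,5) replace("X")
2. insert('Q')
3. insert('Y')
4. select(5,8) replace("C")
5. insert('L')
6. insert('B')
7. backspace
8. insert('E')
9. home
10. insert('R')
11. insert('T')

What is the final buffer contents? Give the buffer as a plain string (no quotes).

Answer: RTENZRXCLE

Derivation:
After op 1 (select(4,5) replace("X")): buf='ENZRXO' cursor=5
After op 2 (insert('Q')): buf='ENZRXQO' cursor=6
After op 3 (insert('Y')): buf='ENZRXQYO' cursor=7
After op 4 (select(5,8) replace("C")): buf='ENZRXC' cursor=6
After op 5 (insert('L')): buf='ENZRXCL' cursor=7
After op 6 (insert('B')): buf='ENZRXCLB' cursor=8
After op 7 (backspace): buf='ENZRXCL' cursor=7
After op 8 (insert('E')): buf='ENZRXCLE' cursor=8
After op 9 (home): buf='ENZRXCLE' cursor=0
After op 10 (insert('R')): buf='RENZRXCLE' cursor=1
After op 11 (insert('T')): buf='RTENZRXCLE' cursor=2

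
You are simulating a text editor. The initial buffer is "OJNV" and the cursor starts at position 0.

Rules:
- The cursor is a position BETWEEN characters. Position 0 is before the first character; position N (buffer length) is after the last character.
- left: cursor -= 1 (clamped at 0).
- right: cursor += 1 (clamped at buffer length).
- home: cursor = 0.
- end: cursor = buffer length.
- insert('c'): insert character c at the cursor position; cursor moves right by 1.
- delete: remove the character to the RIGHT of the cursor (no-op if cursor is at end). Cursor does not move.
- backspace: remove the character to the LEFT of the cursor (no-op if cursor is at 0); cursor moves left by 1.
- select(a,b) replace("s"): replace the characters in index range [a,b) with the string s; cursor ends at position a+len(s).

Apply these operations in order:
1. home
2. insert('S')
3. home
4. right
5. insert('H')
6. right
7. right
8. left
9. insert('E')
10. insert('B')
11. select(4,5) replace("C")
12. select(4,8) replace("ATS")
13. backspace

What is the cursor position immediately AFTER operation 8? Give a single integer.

Answer: 3

Derivation:
After op 1 (home): buf='OJNV' cursor=0
After op 2 (insert('S')): buf='SOJNV' cursor=1
After op 3 (home): buf='SOJNV' cursor=0
After op 4 (right): buf='SOJNV' cursor=1
After op 5 (insert('H')): buf='SHOJNV' cursor=2
After op 6 (right): buf='SHOJNV' cursor=3
After op 7 (right): buf='SHOJNV' cursor=4
After op 8 (left): buf='SHOJNV' cursor=3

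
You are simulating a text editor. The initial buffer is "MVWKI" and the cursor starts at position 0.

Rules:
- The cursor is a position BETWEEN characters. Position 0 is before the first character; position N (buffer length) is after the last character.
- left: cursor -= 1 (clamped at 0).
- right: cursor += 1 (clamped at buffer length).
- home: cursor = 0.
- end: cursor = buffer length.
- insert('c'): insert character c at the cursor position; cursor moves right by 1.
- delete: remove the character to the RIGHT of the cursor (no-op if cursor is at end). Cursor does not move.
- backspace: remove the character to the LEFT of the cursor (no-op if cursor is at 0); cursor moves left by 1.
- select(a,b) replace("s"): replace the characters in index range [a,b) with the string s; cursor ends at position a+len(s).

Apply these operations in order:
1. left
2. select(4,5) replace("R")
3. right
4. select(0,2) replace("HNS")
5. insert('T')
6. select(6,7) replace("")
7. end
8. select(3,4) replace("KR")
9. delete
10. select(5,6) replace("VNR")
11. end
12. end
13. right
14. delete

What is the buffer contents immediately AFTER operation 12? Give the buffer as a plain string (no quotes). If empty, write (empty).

After op 1 (left): buf='MVWKI' cursor=0
After op 2 (select(4,5) replace("R")): buf='MVWKR' cursor=5
After op 3 (right): buf='MVWKR' cursor=5
After op 4 (select(0,2) replace("HNS")): buf='HNSWKR' cursor=3
After op 5 (insert('T')): buf='HNSTWKR' cursor=4
After op 6 (select(6,7) replace("")): buf='HNSTWK' cursor=6
After op 7 (end): buf='HNSTWK' cursor=6
After op 8 (select(3,4) replace("KR")): buf='HNSKRWK' cursor=5
After op 9 (delete): buf='HNSKRK' cursor=5
After op 10 (select(5,6) replace("VNR")): buf='HNSKRVNR' cursor=8
After op 11 (end): buf='HNSKRVNR' cursor=8
After op 12 (end): buf='HNSKRVNR' cursor=8

Answer: HNSKRVNR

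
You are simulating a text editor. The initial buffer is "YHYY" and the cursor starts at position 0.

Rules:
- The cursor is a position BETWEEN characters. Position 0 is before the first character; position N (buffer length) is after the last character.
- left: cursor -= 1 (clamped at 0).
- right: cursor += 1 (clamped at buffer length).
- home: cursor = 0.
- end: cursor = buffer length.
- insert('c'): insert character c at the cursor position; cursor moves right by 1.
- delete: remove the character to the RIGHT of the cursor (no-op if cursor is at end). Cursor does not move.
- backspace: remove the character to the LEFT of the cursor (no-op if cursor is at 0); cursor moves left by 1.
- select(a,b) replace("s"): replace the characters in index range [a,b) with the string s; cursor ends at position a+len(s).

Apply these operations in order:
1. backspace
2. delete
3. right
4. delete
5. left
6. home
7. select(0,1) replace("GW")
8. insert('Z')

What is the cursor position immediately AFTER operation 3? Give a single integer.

Answer: 1

Derivation:
After op 1 (backspace): buf='YHYY' cursor=0
After op 2 (delete): buf='HYY' cursor=0
After op 3 (right): buf='HYY' cursor=1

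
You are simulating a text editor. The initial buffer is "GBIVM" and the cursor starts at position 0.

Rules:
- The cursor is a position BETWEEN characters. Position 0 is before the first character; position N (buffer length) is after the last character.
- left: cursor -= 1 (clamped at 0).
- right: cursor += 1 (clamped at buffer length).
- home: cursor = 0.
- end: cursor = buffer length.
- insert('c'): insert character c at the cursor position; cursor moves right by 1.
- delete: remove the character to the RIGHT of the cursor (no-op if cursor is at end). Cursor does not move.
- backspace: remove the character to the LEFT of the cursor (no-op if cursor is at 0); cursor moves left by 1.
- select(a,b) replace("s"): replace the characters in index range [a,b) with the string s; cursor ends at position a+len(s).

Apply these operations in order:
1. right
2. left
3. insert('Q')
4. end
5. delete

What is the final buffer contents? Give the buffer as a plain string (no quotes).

After op 1 (right): buf='GBIVM' cursor=1
After op 2 (left): buf='GBIVM' cursor=0
After op 3 (insert('Q')): buf='QGBIVM' cursor=1
After op 4 (end): buf='QGBIVM' cursor=6
After op 5 (delete): buf='QGBIVM' cursor=6

Answer: QGBIVM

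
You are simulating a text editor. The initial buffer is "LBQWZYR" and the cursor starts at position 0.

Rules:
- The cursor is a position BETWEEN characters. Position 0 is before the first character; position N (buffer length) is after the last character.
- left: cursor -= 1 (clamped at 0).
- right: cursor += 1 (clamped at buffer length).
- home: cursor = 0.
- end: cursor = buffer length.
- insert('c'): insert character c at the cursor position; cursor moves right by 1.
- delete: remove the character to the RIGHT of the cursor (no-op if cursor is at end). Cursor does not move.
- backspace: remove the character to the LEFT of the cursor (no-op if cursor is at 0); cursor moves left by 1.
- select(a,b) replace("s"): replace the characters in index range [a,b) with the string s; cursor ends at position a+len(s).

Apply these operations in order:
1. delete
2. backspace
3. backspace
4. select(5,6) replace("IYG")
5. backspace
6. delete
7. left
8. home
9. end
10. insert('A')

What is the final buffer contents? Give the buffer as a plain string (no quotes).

After op 1 (delete): buf='BQWZYR' cursor=0
After op 2 (backspace): buf='BQWZYR' cursor=0
After op 3 (backspace): buf='BQWZYR' cursor=0
After op 4 (select(5,6) replace("IYG")): buf='BQWZYIYG' cursor=8
After op 5 (backspace): buf='BQWZYIY' cursor=7
After op 6 (delete): buf='BQWZYIY' cursor=7
After op 7 (left): buf='BQWZYIY' cursor=6
After op 8 (home): buf='BQWZYIY' cursor=0
After op 9 (end): buf='BQWZYIY' cursor=7
After op 10 (insert('A')): buf='BQWZYIYA' cursor=8

Answer: BQWZYIYA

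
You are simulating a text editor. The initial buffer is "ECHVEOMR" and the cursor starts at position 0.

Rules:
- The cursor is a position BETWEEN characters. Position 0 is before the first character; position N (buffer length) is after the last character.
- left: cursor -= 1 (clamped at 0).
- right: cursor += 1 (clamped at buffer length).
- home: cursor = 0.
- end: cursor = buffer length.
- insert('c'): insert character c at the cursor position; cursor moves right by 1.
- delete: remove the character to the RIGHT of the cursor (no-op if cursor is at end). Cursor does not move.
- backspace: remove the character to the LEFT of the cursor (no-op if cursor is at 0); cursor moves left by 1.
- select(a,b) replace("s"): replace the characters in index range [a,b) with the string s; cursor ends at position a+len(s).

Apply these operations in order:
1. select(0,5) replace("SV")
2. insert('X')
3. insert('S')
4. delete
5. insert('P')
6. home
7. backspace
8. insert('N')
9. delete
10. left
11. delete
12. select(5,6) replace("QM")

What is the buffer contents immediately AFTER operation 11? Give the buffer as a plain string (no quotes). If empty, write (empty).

Answer: VXSPMR

Derivation:
After op 1 (select(0,5) replace("SV")): buf='SVOMR' cursor=2
After op 2 (insert('X')): buf='SVXOMR' cursor=3
After op 3 (insert('S')): buf='SVXSOMR' cursor=4
After op 4 (delete): buf='SVXSMR' cursor=4
After op 5 (insert('P')): buf='SVXSPMR' cursor=5
After op 6 (home): buf='SVXSPMR' cursor=0
After op 7 (backspace): buf='SVXSPMR' cursor=0
After op 8 (insert('N')): buf='NSVXSPMR' cursor=1
After op 9 (delete): buf='NVXSPMR' cursor=1
After op 10 (left): buf='NVXSPMR' cursor=0
After op 11 (delete): buf='VXSPMR' cursor=0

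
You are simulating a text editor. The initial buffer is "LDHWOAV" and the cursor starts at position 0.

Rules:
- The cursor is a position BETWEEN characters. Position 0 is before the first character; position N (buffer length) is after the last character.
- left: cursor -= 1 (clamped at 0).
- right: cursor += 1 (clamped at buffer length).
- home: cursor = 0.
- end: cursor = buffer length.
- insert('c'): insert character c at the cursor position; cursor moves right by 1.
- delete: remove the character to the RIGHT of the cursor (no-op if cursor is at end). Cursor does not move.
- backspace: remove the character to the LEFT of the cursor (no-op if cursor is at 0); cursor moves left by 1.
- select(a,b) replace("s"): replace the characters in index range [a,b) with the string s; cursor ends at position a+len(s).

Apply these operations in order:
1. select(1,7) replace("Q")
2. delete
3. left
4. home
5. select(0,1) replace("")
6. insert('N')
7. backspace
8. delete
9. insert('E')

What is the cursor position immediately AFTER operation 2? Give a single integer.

Answer: 2

Derivation:
After op 1 (select(1,7) replace("Q")): buf='LQ' cursor=2
After op 2 (delete): buf='LQ' cursor=2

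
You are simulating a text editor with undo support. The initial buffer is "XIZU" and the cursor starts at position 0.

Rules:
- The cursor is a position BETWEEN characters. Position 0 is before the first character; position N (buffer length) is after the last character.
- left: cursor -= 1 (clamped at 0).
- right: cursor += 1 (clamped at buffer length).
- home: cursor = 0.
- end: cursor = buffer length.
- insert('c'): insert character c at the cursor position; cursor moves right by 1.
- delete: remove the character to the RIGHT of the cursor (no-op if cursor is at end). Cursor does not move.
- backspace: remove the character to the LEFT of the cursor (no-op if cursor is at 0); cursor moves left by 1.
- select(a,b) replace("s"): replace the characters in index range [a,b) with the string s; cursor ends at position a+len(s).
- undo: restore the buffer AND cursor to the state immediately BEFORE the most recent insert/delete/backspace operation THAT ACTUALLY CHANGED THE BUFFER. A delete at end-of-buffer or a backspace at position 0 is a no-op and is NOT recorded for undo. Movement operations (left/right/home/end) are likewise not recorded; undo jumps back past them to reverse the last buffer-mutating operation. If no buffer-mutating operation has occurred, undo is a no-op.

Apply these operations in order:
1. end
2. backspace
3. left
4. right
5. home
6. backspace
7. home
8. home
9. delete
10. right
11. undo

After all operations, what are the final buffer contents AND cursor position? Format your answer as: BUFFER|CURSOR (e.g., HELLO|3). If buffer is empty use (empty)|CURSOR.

After op 1 (end): buf='XIZU' cursor=4
After op 2 (backspace): buf='XIZ' cursor=3
After op 3 (left): buf='XIZ' cursor=2
After op 4 (right): buf='XIZ' cursor=3
After op 5 (home): buf='XIZ' cursor=0
After op 6 (backspace): buf='XIZ' cursor=0
After op 7 (home): buf='XIZ' cursor=0
After op 8 (home): buf='XIZ' cursor=0
After op 9 (delete): buf='IZ' cursor=0
After op 10 (right): buf='IZ' cursor=1
After op 11 (undo): buf='XIZ' cursor=0

Answer: XIZ|0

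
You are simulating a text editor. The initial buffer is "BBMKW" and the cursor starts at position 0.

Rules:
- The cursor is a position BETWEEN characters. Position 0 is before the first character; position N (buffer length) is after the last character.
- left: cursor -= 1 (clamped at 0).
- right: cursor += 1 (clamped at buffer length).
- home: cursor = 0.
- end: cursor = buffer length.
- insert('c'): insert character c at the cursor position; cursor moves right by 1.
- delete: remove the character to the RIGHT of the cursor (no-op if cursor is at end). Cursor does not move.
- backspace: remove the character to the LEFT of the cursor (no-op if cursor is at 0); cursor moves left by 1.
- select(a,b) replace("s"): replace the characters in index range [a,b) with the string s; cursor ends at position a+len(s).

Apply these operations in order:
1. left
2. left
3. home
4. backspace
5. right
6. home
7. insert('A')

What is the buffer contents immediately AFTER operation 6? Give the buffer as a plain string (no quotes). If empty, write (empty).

After op 1 (left): buf='BBMKW' cursor=0
After op 2 (left): buf='BBMKW' cursor=0
After op 3 (home): buf='BBMKW' cursor=0
After op 4 (backspace): buf='BBMKW' cursor=0
After op 5 (right): buf='BBMKW' cursor=1
After op 6 (home): buf='BBMKW' cursor=0

Answer: BBMKW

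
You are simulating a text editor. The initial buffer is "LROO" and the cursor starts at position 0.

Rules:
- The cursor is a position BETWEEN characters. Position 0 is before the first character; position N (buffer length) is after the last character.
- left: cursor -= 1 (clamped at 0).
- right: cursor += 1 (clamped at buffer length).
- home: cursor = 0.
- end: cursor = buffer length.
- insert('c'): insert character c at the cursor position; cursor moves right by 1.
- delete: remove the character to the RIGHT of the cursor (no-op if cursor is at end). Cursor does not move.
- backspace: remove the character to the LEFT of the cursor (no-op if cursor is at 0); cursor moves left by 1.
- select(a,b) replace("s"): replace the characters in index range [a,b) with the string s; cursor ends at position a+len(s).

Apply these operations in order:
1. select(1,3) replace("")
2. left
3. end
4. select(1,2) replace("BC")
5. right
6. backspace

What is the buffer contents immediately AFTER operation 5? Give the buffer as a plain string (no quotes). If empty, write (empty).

After op 1 (select(1,3) replace("")): buf='LO' cursor=1
After op 2 (left): buf='LO' cursor=0
After op 3 (end): buf='LO' cursor=2
After op 4 (select(1,2) replace("BC")): buf='LBC' cursor=3
After op 5 (right): buf='LBC' cursor=3

Answer: LBC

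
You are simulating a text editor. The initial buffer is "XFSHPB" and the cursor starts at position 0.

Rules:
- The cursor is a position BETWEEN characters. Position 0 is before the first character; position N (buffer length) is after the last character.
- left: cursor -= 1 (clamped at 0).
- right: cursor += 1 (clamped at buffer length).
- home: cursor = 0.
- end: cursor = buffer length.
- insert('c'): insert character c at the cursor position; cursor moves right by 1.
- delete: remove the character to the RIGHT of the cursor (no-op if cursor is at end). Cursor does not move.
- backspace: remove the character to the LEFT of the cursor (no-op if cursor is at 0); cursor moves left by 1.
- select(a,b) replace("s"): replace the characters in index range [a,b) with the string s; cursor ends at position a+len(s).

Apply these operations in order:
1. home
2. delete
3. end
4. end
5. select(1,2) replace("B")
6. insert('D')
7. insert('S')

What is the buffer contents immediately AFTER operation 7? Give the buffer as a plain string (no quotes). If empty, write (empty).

After op 1 (home): buf='XFSHPB' cursor=0
After op 2 (delete): buf='FSHPB' cursor=0
After op 3 (end): buf='FSHPB' cursor=5
After op 4 (end): buf='FSHPB' cursor=5
After op 5 (select(1,2) replace("B")): buf='FBHPB' cursor=2
After op 6 (insert('D')): buf='FBDHPB' cursor=3
After op 7 (insert('S')): buf='FBDSHPB' cursor=4

Answer: FBDSHPB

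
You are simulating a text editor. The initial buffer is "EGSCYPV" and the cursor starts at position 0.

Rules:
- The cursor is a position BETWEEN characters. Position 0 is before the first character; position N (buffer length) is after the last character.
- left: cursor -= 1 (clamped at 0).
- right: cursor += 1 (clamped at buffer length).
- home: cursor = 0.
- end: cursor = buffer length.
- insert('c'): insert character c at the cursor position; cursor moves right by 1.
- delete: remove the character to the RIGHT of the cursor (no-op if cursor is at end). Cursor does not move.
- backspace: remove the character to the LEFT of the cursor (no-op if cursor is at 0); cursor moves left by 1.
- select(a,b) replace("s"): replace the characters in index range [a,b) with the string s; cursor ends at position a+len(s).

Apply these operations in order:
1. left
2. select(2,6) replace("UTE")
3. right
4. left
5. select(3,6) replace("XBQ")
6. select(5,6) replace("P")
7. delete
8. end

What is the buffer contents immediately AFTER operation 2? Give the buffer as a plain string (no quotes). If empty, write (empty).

Answer: EGUTEV

Derivation:
After op 1 (left): buf='EGSCYPV' cursor=0
After op 2 (select(2,6) replace("UTE")): buf='EGUTEV' cursor=5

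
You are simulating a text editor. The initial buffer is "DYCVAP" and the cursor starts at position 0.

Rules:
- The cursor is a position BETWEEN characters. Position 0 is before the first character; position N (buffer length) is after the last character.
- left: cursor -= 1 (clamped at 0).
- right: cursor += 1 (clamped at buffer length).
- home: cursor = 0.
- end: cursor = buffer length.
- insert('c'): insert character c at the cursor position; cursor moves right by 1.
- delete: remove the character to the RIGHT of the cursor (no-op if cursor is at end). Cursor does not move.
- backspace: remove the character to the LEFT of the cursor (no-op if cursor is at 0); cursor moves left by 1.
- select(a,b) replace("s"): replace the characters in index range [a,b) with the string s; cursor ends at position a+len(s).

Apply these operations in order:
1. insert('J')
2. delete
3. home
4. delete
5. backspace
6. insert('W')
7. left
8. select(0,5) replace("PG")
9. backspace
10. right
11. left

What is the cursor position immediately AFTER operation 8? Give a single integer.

After op 1 (insert('J')): buf='JDYCVAP' cursor=1
After op 2 (delete): buf='JYCVAP' cursor=1
After op 3 (home): buf='JYCVAP' cursor=0
After op 4 (delete): buf='YCVAP' cursor=0
After op 5 (backspace): buf='YCVAP' cursor=0
After op 6 (insert('W')): buf='WYCVAP' cursor=1
After op 7 (left): buf='WYCVAP' cursor=0
After op 8 (select(0,5) replace("PG")): buf='PGP' cursor=2

Answer: 2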